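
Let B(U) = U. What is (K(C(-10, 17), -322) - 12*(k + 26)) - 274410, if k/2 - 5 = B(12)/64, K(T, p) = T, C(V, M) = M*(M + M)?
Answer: -548537/2 ≈ -2.7427e+5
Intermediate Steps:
C(V, M) = 2*M**2 (C(V, M) = M*(2*M) = 2*M**2)
k = 83/8 (k = 10 + 2*(12/64) = 10 + 2*(12*(1/64)) = 10 + 2*(3/16) = 10 + 3/8 = 83/8 ≈ 10.375)
(K(C(-10, 17), -322) - 12*(k + 26)) - 274410 = (2*17**2 - 12*(83/8 + 26)) - 274410 = (2*289 - 12*291/8) - 274410 = (578 - 873/2) - 274410 = 283/2 - 274410 = -548537/2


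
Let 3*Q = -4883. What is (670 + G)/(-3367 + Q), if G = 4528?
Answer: -7797/7492 ≈ -1.0407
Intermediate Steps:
Q = -4883/3 (Q = (1/3)*(-4883) = -4883/3 ≈ -1627.7)
(670 + G)/(-3367 + Q) = (670 + 4528)/(-3367 - 4883/3) = 5198/(-14984/3) = 5198*(-3/14984) = -7797/7492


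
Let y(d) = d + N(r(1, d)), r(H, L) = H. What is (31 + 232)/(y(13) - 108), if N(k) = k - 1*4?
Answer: -263/98 ≈ -2.6837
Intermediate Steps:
N(k) = -4 + k (N(k) = k - 4 = -4 + k)
y(d) = -3 + d (y(d) = d + (-4 + 1) = d - 3 = -3 + d)
(31 + 232)/(y(13) - 108) = (31 + 232)/((-3 + 13) - 108) = 263/(10 - 108) = 263/(-98) = 263*(-1/98) = -263/98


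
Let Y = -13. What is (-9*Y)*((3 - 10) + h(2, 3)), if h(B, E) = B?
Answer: -585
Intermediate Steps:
(-9*Y)*((3 - 10) + h(2, 3)) = (-9*(-13))*((3 - 10) + 2) = 117*(-7 + 2) = 117*(-5) = -585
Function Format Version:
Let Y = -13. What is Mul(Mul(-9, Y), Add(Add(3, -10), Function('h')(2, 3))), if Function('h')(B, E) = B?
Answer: -585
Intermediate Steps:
Mul(Mul(-9, Y), Add(Add(3, -10), Function('h')(2, 3))) = Mul(Mul(-9, -13), Add(Add(3, -10), 2)) = Mul(117, Add(-7, 2)) = Mul(117, -5) = -585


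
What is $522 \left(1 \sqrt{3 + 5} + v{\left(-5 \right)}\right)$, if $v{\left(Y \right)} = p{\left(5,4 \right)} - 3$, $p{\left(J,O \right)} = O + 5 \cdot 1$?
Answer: $3132 + 1044 \sqrt{2} \approx 4608.4$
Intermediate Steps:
$p{\left(J,O \right)} = 5 + O$ ($p{\left(J,O \right)} = O + 5 = 5 + O$)
$v{\left(Y \right)} = 6$ ($v{\left(Y \right)} = \left(5 + 4\right) - 3 = 9 - 3 = 6$)
$522 \left(1 \sqrt{3 + 5} + v{\left(-5 \right)}\right) = 522 \left(1 \sqrt{3 + 5} + 6\right) = 522 \left(1 \sqrt{8} + 6\right) = 522 \left(1 \cdot 2 \sqrt{2} + 6\right) = 522 \left(2 \sqrt{2} + 6\right) = 522 \left(6 + 2 \sqrt{2}\right) = 3132 + 1044 \sqrt{2}$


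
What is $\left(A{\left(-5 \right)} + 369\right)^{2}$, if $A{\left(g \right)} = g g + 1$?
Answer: $156025$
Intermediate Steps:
$A{\left(g \right)} = 1 + g^{2}$ ($A{\left(g \right)} = g^{2} + 1 = 1 + g^{2}$)
$\left(A{\left(-5 \right)} + 369\right)^{2} = \left(\left(1 + \left(-5\right)^{2}\right) + 369\right)^{2} = \left(\left(1 + 25\right) + 369\right)^{2} = \left(26 + 369\right)^{2} = 395^{2} = 156025$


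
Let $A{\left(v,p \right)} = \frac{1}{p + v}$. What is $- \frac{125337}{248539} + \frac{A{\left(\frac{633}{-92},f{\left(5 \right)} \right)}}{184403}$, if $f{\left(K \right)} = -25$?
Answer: $- \frac{67789040538251}{134423312057461} \approx -0.5043$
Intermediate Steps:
$- \frac{125337}{248539} + \frac{A{\left(\frac{633}{-92},f{\left(5 \right)} \right)}}{184403} = - \frac{125337}{248539} + \frac{1}{\left(-25 + \frac{633}{-92}\right) 184403} = \left(-125337\right) \frac{1}{248539} + \frac{1}{-25 + 633 \left(- \frac{1}{92}\right)} \frac{1}{184403} = - \frac{125337}{248539} + \frac{1}{-25 - \frac{633}{92}} \cdot \frac{1}{184403} = - \frac{125337}{248539} + \frac{1}{- \frac{2933}{92}} \cdot \frac{1}{184403} = - \frac{125337}{248539} - \frac{92}{540853999} = - \frac{67789040538251}{134423312057461}$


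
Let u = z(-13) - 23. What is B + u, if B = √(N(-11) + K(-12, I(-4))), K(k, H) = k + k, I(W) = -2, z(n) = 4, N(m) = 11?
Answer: -19 + I*√13 ≈ -19.0 + 3.6056*I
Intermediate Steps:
K(k, H) = 2*k
B = I*√13 (B = √(11 + 2*(-12)) = √(11 - 24) = √(-13) = I*√13 ≈ 3.6056*I)
u = -19 (u = 4 - 23 = -19)
B + u = I*√13 - 19 = -19 + I*√13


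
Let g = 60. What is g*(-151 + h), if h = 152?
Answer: 60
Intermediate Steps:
g*(-151 + h) = 60*(-151 + 152) = 60*1 = 60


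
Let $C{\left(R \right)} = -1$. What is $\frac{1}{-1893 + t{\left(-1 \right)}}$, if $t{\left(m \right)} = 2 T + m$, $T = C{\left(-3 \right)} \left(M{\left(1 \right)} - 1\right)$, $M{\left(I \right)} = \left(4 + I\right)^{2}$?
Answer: $- \frac{1}{1942} \approx -0.00051493$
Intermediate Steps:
$T = -24$ ($T = - (\left(4 + 1\right)^{2} - 1) = - (5^{2} - 1) = - (25 - 1) = \left(-1\right) 24 = -24$)
$t{\left(m \right)} = -48 + m$ ($t{\left(m \right)} = 2 \left(-24\right) + m = -48 + m$)
$\frac{1}{-1893 + t{\left(-1 \right)}} = \frac{1}{-1893 - 49} = \frac{1}{-1942} = - \frac{1}{1942}$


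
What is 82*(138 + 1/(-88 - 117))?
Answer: 56578/5 ≈ 11316.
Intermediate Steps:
82*(138 + 1/(-88 - 117)) = 82*(138 + 1/(-205)) = 82*(138 - 1/205) = 82*(28289/205) = 56578/5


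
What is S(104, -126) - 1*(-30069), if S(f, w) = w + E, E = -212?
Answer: 29731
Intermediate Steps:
S(f, w) = -212 + w (S(f, w) = w - 212 = -212 + w)
S(104, -126) - 1*(-30069) = (-212 - 126) - 1*(-30069) = -338 + 30069 = 29731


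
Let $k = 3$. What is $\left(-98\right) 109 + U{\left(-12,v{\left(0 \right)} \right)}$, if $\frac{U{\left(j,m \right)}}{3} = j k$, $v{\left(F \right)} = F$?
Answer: $-10790$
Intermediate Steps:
$U{\left(j,m \right)} = 9 j$ ($U{\left(j,m \right)} = 3 j 3 = 3 \cdot 3 j = 9 j$)
$\left(-98\right) 109 + U{\left(-12,v{\left(0 \right)} \right)} = \left(-98\right) 109 + 9 \left(-12\right) = -10682 - 108 = -10790$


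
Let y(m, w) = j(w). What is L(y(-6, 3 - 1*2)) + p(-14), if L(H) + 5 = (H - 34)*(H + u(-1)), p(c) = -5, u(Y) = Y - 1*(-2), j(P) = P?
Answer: -76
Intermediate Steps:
u(Y) = 2 + Y (u(Y) = Y + 2 = 2 + Y)
y(m, w) = w
L(H) = -5 + (1 + H)*(-34 + H) (L(H) = -5 + (H - 34)*(H + (2 - 1)) = -5 + (-34 + H)*(H + 1) = -5 + (-34 + H)*(1 + H) = -5 + (1 + H)*(-34 + H))
L(y(-6, 3 - 1*2)) + p(-14) = (-39 + (3 - 1*2)**2 - 33*(3 - 1*2)) - 5 = (-39 + (3 - 2)**2 - 33*(3 - 2)) - 5 = (-39 + 1**2 - 33*1) - 5 = (-39 + 1 - 33) - 5 = -71 - 5 = -76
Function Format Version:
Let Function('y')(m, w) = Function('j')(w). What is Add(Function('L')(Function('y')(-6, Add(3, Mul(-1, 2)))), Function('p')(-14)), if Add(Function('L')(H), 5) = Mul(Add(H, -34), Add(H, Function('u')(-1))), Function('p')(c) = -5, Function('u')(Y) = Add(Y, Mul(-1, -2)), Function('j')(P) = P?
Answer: -76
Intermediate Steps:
Function('u')(Y) = Add(2, Y) (Function('u')(Y) = Add(Y, 2) = Add(2, Y))
Function('y')(m, w) = w
Function('L')(H) = Add(-5, Mul(Add(1, H), Add(-34, H))) (Function('L')(H) = Add(-5, Mul(Add(H, -34), Add(H, Add(2, -1)))) = Add(-5, Mul(Add(-34, H), Add(H, 1))) = Add(-5, Mul(Add(-34, H), Add(1, H))) = Add(-5, Mul(Add(1, H), Add(-34, H))))
Add(Function('L')(Function('y')(-6, Add(3, Mul(-1, 2)))), Function('p')(-14)) = Add(Add(-39, Pow(Add(3, Mul(-1, 2)), 2), Mul(-33, Add(3, Mul(-1, 2)))), -5) = Add(Add(-39, Pow(Add(3, -2), 2), Mul(-33, Add(3, -2))), -5) = Add(Add(-39, Pow(1, 2), Mul(-33, 1)), -5) = Add(Add(-39, 1, -33), -5) = Add(-71, -5) = -76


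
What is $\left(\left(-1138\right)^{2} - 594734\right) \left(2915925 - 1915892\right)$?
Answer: $700333110230$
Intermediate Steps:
$\left(\left(-1138\right)^{2} - 594734\right) \left(2915925 - 1915892\right) = \left(1295044 - 594734\right) 1000033 = 700310 \cdot 1000033 = 700333110230$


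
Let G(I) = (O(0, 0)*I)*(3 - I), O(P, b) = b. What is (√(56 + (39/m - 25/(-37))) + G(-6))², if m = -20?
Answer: 40497/740 ≈ 54.726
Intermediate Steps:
G(I) = 0 (G(I) = (0*I)*(3 - I) = 0*(3 - I) = 0)
(√(56 + (39/m - 25/(-37))) + G(-6))² = (√(56 + (39/(-20) - 25/(-37))) + 0)² = (√(56 + (39*(-1/20) - 25*(-1/37))) + 0)² = (√(56 + (-39/20 + 25/37)) + 0)² = (√(56 - 943/740) + 0)² = (√(40497/740) + 0)² = (√7491945/370 + 0)² = (√7491945/370)² = 40497/740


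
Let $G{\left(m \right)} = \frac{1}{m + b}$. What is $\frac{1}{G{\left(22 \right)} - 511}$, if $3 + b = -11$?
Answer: $- \frac{8}{4087} \approx -0.0019574$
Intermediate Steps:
$b = -14$ ($b = -3 - 11 = -14$)
$G{\left(m \right)} = \frac{1}{-14 + m}$ ($G{\left(m \right)} = \frac{1}{m - 14} = \frac{1}{-14 + m}$)
$\frac{1}{G{\left(22 \right)} - 511} = \frac{1}{\frac{1}{-14 + 22} - 511} = \frac{1}{\frac{1}{8} - 511} = \frac{1}{- \frac{4087}{8}} = - \frac{8}{4087}$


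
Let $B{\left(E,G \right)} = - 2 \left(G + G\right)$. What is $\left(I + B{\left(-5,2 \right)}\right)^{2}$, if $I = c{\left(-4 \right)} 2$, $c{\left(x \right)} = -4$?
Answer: $256$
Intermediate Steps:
$B{\left(E,G \right)} = - 4 G$ ($B{\left(E,G \right)} = - 2 \cdot 2 G = - 4 G$)
$I = -8$ ($I = \left(-4\right) 2 = -8$)
$\left(I + B{\left(-5,2 \right)}\right)^{2} = \left(-8 - 8\right)^{2} = \left(-16\right)^{2} = 256$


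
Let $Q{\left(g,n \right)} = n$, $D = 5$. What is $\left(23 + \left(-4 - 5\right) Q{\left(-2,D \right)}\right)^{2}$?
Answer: $484$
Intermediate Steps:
$\left(23 + \left(-4 - 5\right) Q{\left(-2,D \right)}\right)^{2} = \left(23 + \left(-4 - 5\right) 5\right)^{2} = \left(23 - 45\right)^{2} = \left(-22\right)^{2} = 484$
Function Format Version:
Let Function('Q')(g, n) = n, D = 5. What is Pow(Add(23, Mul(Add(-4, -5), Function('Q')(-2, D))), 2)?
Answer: 484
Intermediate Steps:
Pow(Add(23, Mul(Add(-4, -5), Function('Q')(-2, D))), 2) = Pow(Add(23, Mul(Add(-4, -5), 5)), 2) = Pow(Add(23, Mul(-9, 5)), 2) = Pow(Add(23, -45), 2) = Pow(-22, 2) = 484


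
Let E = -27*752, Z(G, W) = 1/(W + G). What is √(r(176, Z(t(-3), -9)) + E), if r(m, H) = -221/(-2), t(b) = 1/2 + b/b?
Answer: I*√80774/2 ≈ 142.1*I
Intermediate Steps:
t(b) = 3/2 (t(b) = 1*(½) + 1 = ½ + 1 = 3/2)
Z(G, W) = 1/(G + W)
r(m, H) = 221/2 (r(m, H) = -221*(-½) = 221/2)
E = -20304
√(r(176, Z(t(-3), -9)) + E) = √(221/2 - 20304) = √(-40387/2) = I*√80774/2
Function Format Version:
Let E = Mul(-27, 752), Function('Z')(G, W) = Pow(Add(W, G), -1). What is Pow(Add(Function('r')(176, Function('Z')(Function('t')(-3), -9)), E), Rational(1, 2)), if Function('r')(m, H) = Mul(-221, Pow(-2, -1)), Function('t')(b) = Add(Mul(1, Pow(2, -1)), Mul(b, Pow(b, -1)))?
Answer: Mul(Rational(1, 2), I, Pow(80774, Rational(1, 2))) ≈ Mul(142.10, I)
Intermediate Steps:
Function('t')(b) = Rational(3, 2) (Function('t')(b) = Add(Mul(1, Rational(1, 2)), 1) = Add(Rational(1, 2), 1) = Rational(3, 2))
Function('Z')(G, W) = Pow(Add(G, W), -1)
Function('r')(m, H) = Rational(221, 2) (Function('r')(m, H) = Mul(-221, Rational(-1, 2)) = Rational(221, 2))
E = -20304
Pow(Add(Function('r')(176, Function('Z')(Function('t')(-3), -9)), E), Rational(1, 2)) = Pow(Add(Rational(221, 2), -20304), Rational(1, 2)) = Pow(Rational(-40387, 2), Rational(1, 2)) = Mul(Rational(1, 2), I, Pow(80774, Rational(1, 2)))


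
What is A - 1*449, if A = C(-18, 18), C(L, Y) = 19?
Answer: -430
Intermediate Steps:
A = 19
A - 1*449 = 19 - 1*449 = 19 - 449 = -430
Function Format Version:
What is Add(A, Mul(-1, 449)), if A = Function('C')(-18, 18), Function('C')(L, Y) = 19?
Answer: -430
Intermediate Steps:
A = 19
Add(A, Mul(-1, 449)) = Add(19, Mul(-1, 449)) = Add(19, -449) = -430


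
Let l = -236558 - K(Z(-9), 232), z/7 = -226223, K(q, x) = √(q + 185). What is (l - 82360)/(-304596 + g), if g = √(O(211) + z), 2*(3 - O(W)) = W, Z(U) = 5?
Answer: (318918 + √190)/(304596 - I*√6334654/2) ≈ 1.047 + 0.0043259*I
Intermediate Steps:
K(q, x) = √(185 + q)
O(W) = 3 - W/2
z = -1583561 (z = 7*(-226223) = -1583561)
g = I*√6334654/2 (g = √((3 - ½*211) - 1583561) = √((3 - 211/2) - 1583561) = √(-205/2 - 1583561) = √(-3167327/2) = I*√6334654/2 ≈ 1258.4*I)
l = -236558 - √190 (l = -236558 - √(185 + 5) = -236558 - √190 ≈ -2.3657e+5)
(l - 82360)/(-304596 + g) = ((-236558 - √190) - 82360)/(-304596 + I*√6334654/2) = (-318918 - √190)/(-304596 + I*√6334654/2)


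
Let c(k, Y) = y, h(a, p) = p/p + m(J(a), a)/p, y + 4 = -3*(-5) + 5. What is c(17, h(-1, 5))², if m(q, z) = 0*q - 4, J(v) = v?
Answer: 256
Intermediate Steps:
m(q, z) = -4 (m(q, z) = 0 - 4 = -4)
y = 16 (y = -4 + (-3*(-5) + 5) = -4 + (15 + 5) = -4 + 20 = 16)
h(a, p) = 1 - 4/p (h(a, p) = p/p - 4/p = 1 - 4/p)
c(k, Y) = 16
c(17, h(-1, 5))² = 16² = 256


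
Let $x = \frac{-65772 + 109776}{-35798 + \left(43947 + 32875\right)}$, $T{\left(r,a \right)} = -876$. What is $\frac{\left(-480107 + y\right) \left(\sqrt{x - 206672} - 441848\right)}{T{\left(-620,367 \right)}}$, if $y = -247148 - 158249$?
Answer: $- \frac{32604847616}{73} + \frac{18448 i \sqrt{1358674516871}}{46793} \approx -4.4664 \cdot 10^{8} + 4.5954 \cdot 10^{5} i$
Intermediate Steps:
$x = \frac{11001}{10256}$ ($x = \frac{44004}{-35798 + 76822} = \frac{44004}{41024} = 44004 \cdot \frac{1}{41024} = \frac{11001}{10256} \approx 1.0726$)
$y = -405397$ ($y = -247148 - 158249 = -405397$)
$\frac{\left(-480107 + y\right) \left(\sqrt{x - 206672} - 441848\right)}{T{\left(-620,367 \right)}} = \frac{\left(-480107 - 405397\right) \left(\sqrt{\frac{11001}{10256} - 206672} - 441848\right)}{-876} = - 885504 \left(\sqrt{- \frac{2119617031}{10256}} - 441848\right) \left(- \frac{1}{876}\right) = - 885504 \left(\frac{i \sqrt{1358674516871}}{2564} - 441848\right) \left(- \frac{1}{876}\right) = - 885504 \left(-441848 + \frac{i \sqrt{1358674516871}}{2564}\right) \left(- \frac{1}{876}\right) = \left(391258171392 - \frac{221376 i \sqrt{1358674516871}}{641}\right) \left(- \frac{1}{876}\right) = - \frac{32604847616}{73} + \frac{18448 i \sqrt{1358674516871}}{46793}$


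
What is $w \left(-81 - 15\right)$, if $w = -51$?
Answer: $4896$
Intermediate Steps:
$w \left(-81 - 15\right) = - 51 \left(-81 - 15\right) = \left(-51\right) \left(-96\right) = 4896$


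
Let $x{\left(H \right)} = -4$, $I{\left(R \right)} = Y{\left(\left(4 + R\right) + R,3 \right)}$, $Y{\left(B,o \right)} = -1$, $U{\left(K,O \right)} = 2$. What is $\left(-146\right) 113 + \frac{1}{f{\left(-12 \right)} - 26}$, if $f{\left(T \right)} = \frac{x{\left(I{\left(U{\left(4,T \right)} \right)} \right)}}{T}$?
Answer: $- \frac{1270349}{77} \approx -16498.0$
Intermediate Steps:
$I{\left(R \right)} = -1$
$f{\left(T \right)} = - \frac{4}{T}$
$\left(-146\right) 113 + \frac{1}{f{\left(-12 \right)} - 26} = \left(-146\right) 113 + \frac{1}{- \frac{4}{-12} - 26} = -16498 + \frac{1}{\left(-4\right) \left(- \frac{1}{12}\right) - 26} = -16498 + \frac{1}{\frac{1}{3} - 26} = -16498 + \frac{1}{- \frac{77}{3}} = -16498 - \frac{3}{77} = - \frac{1270349}{77}$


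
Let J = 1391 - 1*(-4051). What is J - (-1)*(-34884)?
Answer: -29442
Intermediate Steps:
J = 5442 (J = 1391 + 4051 = 5442)
J - (-1)*(-34884) = 5442 - (-1)*(-34884) = 5442 - 1*34884 = 5442 - 34884 = -29442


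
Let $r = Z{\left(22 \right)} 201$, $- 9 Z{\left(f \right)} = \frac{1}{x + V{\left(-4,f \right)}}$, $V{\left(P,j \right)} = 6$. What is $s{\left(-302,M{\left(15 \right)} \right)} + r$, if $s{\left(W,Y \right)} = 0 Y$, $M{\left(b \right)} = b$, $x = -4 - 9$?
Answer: $\frac{67}{21} \approx 3.1905$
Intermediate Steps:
$x = -13$ ($x = -4 - 9 = -13$)
$Z{\left(f \right)} = \frac{1}{63}$ ($Z{\left(f \right)} = - \frac{1}{9 \left(-13 + 6\right)} = - \frac{1}{9 \left(-7\right)} = \left(- \frac{1}{9}\right) \left(- \frac{1}{7}\right) = \frac{1}{63}$)
$s{\left(W,Y \right)} = 0$
$r = \frac{67}{21}$ ($r = \frac{1}{63} \cdot 201 = \frac{67}{21} \approx 3.1905$)
$s{\left(-302,M{\left(15 \right)} \right)} + r = 0 + \frac{67}{21} = \frac{67}{21}$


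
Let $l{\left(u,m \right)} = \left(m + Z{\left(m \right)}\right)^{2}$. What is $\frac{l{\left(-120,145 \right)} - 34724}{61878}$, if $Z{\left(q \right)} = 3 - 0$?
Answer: $- \frac{6410}{30939} \approx -0.20718$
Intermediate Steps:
$Z{\left(q \right)} = 3$ ($Z{\left(q \right)} = 3 + 0 = 3$)
$l{\left(u,m \right)} = \left(3 + m\right)^{2}$ ($l{\left(u,m \right)} = \left(m + 3\right)^{2} = \left(3 + m\right)^{2}$)
$\frac{l{\left(-120,145 \right)} - 34724}{61878} = \frac{\left(3 + 145\right)^{2} - 34724}{61878} = \left(148^{2} - 34724\right) \frac{1}{61878} = \left(21904 - 34724\right) \frac{1}{61878} = \left(-12820\right) \frac{1}{61878} = - \frac{6410}{30939}$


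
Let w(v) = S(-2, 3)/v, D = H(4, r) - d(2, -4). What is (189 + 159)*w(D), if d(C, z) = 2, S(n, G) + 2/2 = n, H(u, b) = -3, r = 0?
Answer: 1044/5 ≈ 208.80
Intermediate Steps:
S(n, G) = -1 + n
D = -5 (D = -3 - 1*2 = -3 - 2 = -5)
w(v) = -3/v (w(v) = (-1 - 2)/v = -3/v)
(189 + 159)*w(D) = (189 + 159)*(-3/(-5)) = 348*(-3*(-1/5)) = 348*(3/5) = 1044/5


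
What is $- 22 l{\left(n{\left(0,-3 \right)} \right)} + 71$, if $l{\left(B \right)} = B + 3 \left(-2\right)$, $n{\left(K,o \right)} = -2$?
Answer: $247$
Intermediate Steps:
$l{\left(B \right)} = -6 + B$ ($l{\left(B \right)} = B - 6 = -6 + B$)
$- 22 l{\left(n{\left(0,-3 \right)} \right)} + 71 = - 22 \left(-6 - 2\right) + 71 = \left(-22\right) \left(-8\right) + 71 = 176 + 71 = 247$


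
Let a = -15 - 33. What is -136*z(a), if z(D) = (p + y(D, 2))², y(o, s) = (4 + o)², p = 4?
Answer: -511849600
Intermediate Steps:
a = -48
z(D) = (4 + (4 + D)²)²
-136*z(a) = -136*(4 + (4 - 48)²)² = -136*(4 + (-44)²)² = -136*(4 + 1936)² = -136*1940² = -136*3763600 = -511849600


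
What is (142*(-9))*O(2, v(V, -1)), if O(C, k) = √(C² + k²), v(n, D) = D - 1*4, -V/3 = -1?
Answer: -1278*√29 ≈ -6882.2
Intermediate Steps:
V = 3 (V = -3*(-1) = 3)
v(n, D) = -4 + D (v(n, D) = D - 4 = -4 + D)
(142*(-9))*O(2, v(V, -1)) = (142*(-9))*√(2² + (-4 - 1)²) = -1278*√(4 + (-5)²) = -1278*√(4 + 25) = -1278*√29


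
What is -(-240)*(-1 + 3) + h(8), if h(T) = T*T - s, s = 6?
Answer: 538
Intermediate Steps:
h(T) = -6 + T² (h(T) = T*T - 1*6 = T² - 6 = -6 + T²)
-(-240)*(-1 + 3) + h(8) = -(-240)*(-1 + 3) + (-6 + 8²) = -(-240)*2 + (-6 + 64) = -48*(-10) + 58 = 480 + 58 = 538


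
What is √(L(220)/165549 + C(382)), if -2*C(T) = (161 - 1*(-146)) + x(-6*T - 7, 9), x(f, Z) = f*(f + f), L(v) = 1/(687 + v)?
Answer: I*√476670465823758886098510/300305886 ≈ 2299.0*I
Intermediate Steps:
x(f, Z) = 2*f² (x(f, Z) = f*(2*f) = 2*f²)
C(T) = -307/2 - (-7 - 6*T)² (C(T) = -((161 - 1*(-146)) + 2*(-6*T - 7)²)/2 = -((161 + 146) + 2*(-7 - 6*T)²)/2 = -(307 + 2*(-7 - 6*T)²)/2 = -307/2 - (-7 - 6*T)²)
√(L(220)/165549 + C(382)) = √(1/((687 + 220)*165549) + (-307/2 - (7 + 6*382)²)) = √((1/165549)/907 + (-307/2 - (7 + 2292)²)) = √((1/907)*(1/165549) + (-307/2 - 1*2299²)) = √(1/150152943 + (-307/2 - 1*5285401)) = √(1/150152943 + (-307/2 - 5285401)) = √(1/150152943 - 10571109/2) = √(-1587283127123785/300305886) = I*√476670465823758886098510/300305886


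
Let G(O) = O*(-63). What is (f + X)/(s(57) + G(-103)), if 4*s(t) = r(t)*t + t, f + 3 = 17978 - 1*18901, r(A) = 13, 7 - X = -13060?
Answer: 8094/4459 ≈ 1.8152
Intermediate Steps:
G(O) = -63*O
X = 13067 (X = 7 - 1*(-13060) = 7 + 13060 = 13067)
f = -926 (f = -3 + (17978 - 1*18901) = -3 + (17978 - 18901) = -3 - 923 = -926)
s(t) = 7*t/2 (s(t) = (13*t + t)/4 = (14*t)/4 = 7*t/2)
(f + X)/(s(57) + G(-103)) = (-926 + 13067)/((7/2)*57 - 63*(-103)) = 12141/(399/2 + 6489) = 12141/(13377/2) = 12141*(2/13377) = 8094/4459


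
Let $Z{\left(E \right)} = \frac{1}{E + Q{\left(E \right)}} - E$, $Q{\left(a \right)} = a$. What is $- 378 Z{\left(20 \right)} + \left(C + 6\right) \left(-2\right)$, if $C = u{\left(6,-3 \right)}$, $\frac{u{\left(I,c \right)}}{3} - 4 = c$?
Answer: $\frac{150651}{20} \approx 7532.5$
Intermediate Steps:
$u{\left(I,c \right)} = 12 + 3 c$
$C = 3$ ($C = 12 + 3 \left(-3\right) = 12 - 9 = 3$)
$Z{\left(E \right)} = \frac{1}{2 E} - E$ ($Z{\left(E \right)} = \frac{1}{E + E} - E = \frac{1}{2 E} - E$)
$- 378 Z{\left(20 \right)} + \left(C + 6\right) \left(-2\right) = - 378 \left(\frac{1}{2 \cdot 20} - 20\right) + \left(3 + 6\right) \left(-2\right) = - 378 \left(\frac{1}{2} \cdot \frac{1}{20} - 20\right) + 9 \left(-2\right) = - 378 \left(\frac{1}{40} - 20\right) - 18 = \left(-378\right) \left(- \frac{799}{40}\right) - 18 = \frac{151011}{20} - 18 = \frac{150651}{20}$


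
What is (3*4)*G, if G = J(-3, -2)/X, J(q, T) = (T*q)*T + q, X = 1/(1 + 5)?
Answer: -1080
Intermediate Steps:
X = ⅙ (X = 1/6 = ⅙ ≈ 0.16667)
J(q, T) = q + q*T² (J(q, T) = q*T² + q = q + q*T²)
G = -90 (G = (-3*(1 + (-2)²))/(⅙) = -3*(1 + 4)*6 = -3*5*6 = -15*6 = -90)
(3*4)*G = (3*4)*(-90) = 12*(-90) = -1080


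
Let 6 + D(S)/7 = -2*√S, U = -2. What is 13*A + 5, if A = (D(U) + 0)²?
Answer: 17841 + 15288*I*√2 ≈ 17841.0 + 21621.0*I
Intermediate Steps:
D(S) = -42 - 14*√S (D(S) = -42 + 7*(-2*√S) = -42 - 14*√S)
A = (-42 - 14*I*√2)² (A = ((-42 - 14*I*√2) + 0)² = (-42 - 14*I*√2)² ≈ 1372.0 + 1663.1*I)
13*A + 5 = 13*(1372 + 1176*I*√2) + 5 = (17836 + 15288*I*√2) + 5 = 17841 + 15288*I*√2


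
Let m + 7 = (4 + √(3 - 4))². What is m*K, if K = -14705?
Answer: -117640 - 117640*I ≈ -1.1764e+5 - 1.1764e+5*I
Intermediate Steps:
m = -7 + (4 + I)² (m = -7 + (4 + √(3 - 4))² = -7 + (4 + √(-1))² = -7 + (4 + I)² ≈ 8.0 + 8.0*I)
m*K = (8 + 8*I)*(-14705) = -117640 - 117640*I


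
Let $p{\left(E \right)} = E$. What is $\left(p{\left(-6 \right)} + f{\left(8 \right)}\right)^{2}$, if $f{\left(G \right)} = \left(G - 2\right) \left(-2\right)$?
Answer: $324$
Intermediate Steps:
$f{\left(G \right)} = 4 - 2 G$ ($f{\left(G \right)} = \left(G - 2\right) \left(-2\right) = \left(-2 + G\right) \left(-2\right) = 4 - 2 G$)
$\left(p{\left(-6 \right)} + f{\left(8 \right)}\right)^{2} = \left(-6 + \left(4 - 16\right)\right)^{2} = \left(-6 - 12\right)^{2} = \left(-18\right)^{2} = 324$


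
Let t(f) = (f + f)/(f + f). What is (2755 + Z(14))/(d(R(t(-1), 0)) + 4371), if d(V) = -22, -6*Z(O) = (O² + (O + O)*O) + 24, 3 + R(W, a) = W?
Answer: 2653/4349 ≈ 0.61003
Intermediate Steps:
t(f) = 1 (t(f) = (2*f)/((2*f)) = (2*f)*(1/(2*f)) = 1)
R(W, a) = -3 + W
Z(O) = -4 - O²/2 (Z(O) = -((O² + (O + O)*O) + 24)/6 = -((O² + (2*O)*O) + 24)/6 = -((O² + 2*O²) + 24)/6 = -(3*O² + 24)/6 = -(24 + 3*O²)/6 = -4 - O²/2)
(2755 + Z(14))/(d(R(t(-1), 0)) + 4371) = (2755 + (-4 - ½*14²))/(-22 + 4371) = (2755 + (-4 - ½*196))/4349 = (2755 + (-4 - 98))*(1/4349) = (2755 - 102)*(1/4349) = 2653*(1/4349) = 2653/4349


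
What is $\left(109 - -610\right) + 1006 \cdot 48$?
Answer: $49007$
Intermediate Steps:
$\left(109 - -610\right) + 1006 \cdot 48 = \left(109 + 610\right) + 48288 = 719 + 48288 = 49007$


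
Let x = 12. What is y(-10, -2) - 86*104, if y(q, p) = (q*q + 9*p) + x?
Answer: -8850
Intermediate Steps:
y(q, p) = 12 + q² + 9*p (y(q, p) = (q*q + 9*p) + 12 = (q² + 9*p) + 12 = 12 + q² + 9*p)
y(-10, -2) - 86*104 = (12 + (-10)² + 9*(-2)) - 86*104 = (12 + 100 - 18) - 8944 = 94 - 8944 = -8850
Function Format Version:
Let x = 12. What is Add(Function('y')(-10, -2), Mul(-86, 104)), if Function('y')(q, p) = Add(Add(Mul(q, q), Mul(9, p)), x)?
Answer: -8850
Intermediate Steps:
Function('y')(q, p) = Add(12, Pow(q, 2), Mul(9, p)) (Function('y')(q, p) = Add(Add(Mul(q, q), Mul(9, p)), 12) = Add(Add(Pow(q, 2), Mul(9, p)), 12) = Add(12, Pow(q, 2), Mul(9, p)))
Add(Function('y')(-10, -2), Mul(-86, 104)) = Add(Add(12, Pow(-10, 2), Mul(9, -2)), Mul(-86, 104)) = Add(Add(12, 100, -18), -8944) = Add(94, -8944) = -8850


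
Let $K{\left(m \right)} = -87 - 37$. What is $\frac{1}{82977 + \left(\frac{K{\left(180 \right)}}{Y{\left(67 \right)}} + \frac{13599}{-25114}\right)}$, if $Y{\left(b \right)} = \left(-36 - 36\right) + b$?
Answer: $\frac{125570}{10422468031} \approx 1.2048 \cdot 10^{-5}$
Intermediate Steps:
$K{\left(m \right)} = -124$ ($K{\left(m \right)} = -87 - 37 = -124$)
$Y{\left(b \right)} = -72 + b$
$\frac{1}{82977 + \left(\frac{K{\left(180 \right)}}{Y{\left(67 \right)}} + \frac{13599}{-25114}\right)} = \frac{1}{82977 - \left(\frac{13599}{25114} + \frac{124}{-72 + 67}\right)} = \frac{1}{82977 - \left(\frac{13599}{25114} + \frac{124}{-5}\right)} = \frac{1}{82977 - - \frac{3046141}{125570}} = \frac{1}{82977 + \left(\frac{124}{5} - \frac{13599}{25114}\right)} = \frac{1}{82977 + \frac{3046141}{125570}} = \frac{1}{\frac{10422468031}{125570}} = \frac{125570}{10422468031}$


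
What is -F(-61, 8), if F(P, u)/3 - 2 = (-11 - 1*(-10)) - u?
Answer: 21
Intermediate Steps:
F(P, u) = 3 - 3*u (F(P, u) = 6 + 3*((-11 - 1*(-10)) - u) = 6 + 3*((-11 + 10) - u) = 6 + 3*(-1 - u) = 6 + (-3 - 3*u) = 3 - 3*u)
-F(-61, 8) = -(3 - 3*8) = -(3 - 24) = -1*(-21) = 21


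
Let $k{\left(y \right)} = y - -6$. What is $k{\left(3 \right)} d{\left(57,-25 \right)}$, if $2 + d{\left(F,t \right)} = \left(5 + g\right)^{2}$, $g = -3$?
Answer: $18$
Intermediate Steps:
$d{\left(F,t \right)} = 2$ ($d{\left(F,t \right)} = -2 + \left(5 - 3\right)^{2} = -2 + 2^{2} = -2 + 4 = 2$)
$k{\left(y \right)} = 6 + y$ ($k{\left(y \right)} = y + 6 = 6 + y$)
$k{\left(3 \right)} d{\left(57,-25 \right)} = \left(6 + 3\right) 2 = 9 \cdot 2 = 18$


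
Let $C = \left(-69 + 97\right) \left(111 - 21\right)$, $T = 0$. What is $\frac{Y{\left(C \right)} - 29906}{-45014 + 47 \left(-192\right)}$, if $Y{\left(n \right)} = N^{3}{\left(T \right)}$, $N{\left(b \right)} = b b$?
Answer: $\frac{14953}{27019} \approx 0.55342$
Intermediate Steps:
$N{\left(b \right)} = b^{2}$
$C = 2520$ ($C = 28 \cdot 90 = 2520$)
$Y{\left(n \right)} = 0$ ($Y{\left(n \right)} = \left(0^{2}\right)^{3} = 0^{3} = 0$)
$\frac{Y{\left(C \right)} - 29906}{-45014 + 47 \left(-192\right)} = \frac{0 - 29906}{-45014 + 47 \left(-192\right)} = - \frac{29906}{-45014 - 9024} = - \frac{29906}{-54038} = \left(-29906\right) \left(- \frac{1}{54038}\right) = \frac{14953}{27019}$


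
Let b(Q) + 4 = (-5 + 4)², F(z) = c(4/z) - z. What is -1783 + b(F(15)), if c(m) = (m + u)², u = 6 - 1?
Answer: -1786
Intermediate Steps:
u = 5
c(m) = (5 + m)² (c(m) = (m + 5)² = (5 + m)²)
F(z) = (5 + 4/z)² - z
b(Q) = -3 (b(Q) = -4 + (-5 + 4)² = -4 + (-1)² = -4 + 1 = -3)
-1783 + b(F(15)) = -1783 - 3 = -1786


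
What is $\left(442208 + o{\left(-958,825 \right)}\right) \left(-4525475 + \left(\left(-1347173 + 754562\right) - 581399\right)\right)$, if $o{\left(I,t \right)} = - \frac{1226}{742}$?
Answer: $- \frac{935049273344175}{371} \approx -2.5203 \cdot 10^{12}$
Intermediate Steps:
$o{\left(I,t \right)} = - \frac{613}{371}$ ($o{\left(I,t \right)} = \left(-1226\right) \frac{1}{742} = - \frac{613}{371}$)
$\left(442208 + o{\left(-958,825 \right)}\right) \left(-4525475 + \left(\left(-1347173 + 754562\right) - 581399\right)\right) = \left(442208 - \frac{613}{371}\right) \left(-4525475 + \left(\left(-1347173 + 754562\right) - 581399\right)\right) = \frac{164058555 \left(-4525475 - 1174010\right)}{371} = \frac{164058555}{371} \left(-5699485\right) = - \frac{935049273344175}{371}$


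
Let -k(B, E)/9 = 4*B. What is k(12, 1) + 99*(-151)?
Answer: -15381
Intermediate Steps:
k(B, E) = -36*B
k(12, 1) + 99*(-151) = -36*12 + 99*(-151) = -432 - 14949 = -15381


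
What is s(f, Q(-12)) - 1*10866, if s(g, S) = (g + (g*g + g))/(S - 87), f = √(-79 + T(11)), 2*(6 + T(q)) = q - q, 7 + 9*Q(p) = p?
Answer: -8713767/802 - 9*I*√85/401 ≈ -10865.0 - 0.20692*I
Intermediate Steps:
Q(p) = -7/9 + p/9
T(q) = -6 (T(q) = -6 + (q - q)/2 = -6 + (½)*0 = -6 + 0 = -6)
f = I*√85 (f = √(-79 - 6) = √(-85) = I*√85 ≈ 9.2195*I)
s(g, S) = (g² + 2*g)/(-87 + S) (s(g, S) = (g + (g² + g))/(-87 + S) = (g + (g + g²))/(-87 + S) = (g² + 2*g)/(-87 + S))
s(f, Q(-12)) - 1*10866 = (I*√85)*(2 + I*√85)/(-87 + (-7/9 + (⅑)*(-12))) - 1*10866 = (I*√85)*(2 + I*√85)/(-87 + (-7/9 - 4/3)) - 10866 = (I*√85)*(2 + I*√85)/(-87 - 19/9) - 10866 = (I*√85)*(2 + I*√85)/(-802/9) - 10866 = (I*√85)*(-9/802)*(2 + I*√85) - 10866 = -9*I*√85*(2 + I*√85)/802 - 10866 = -10866 - 9*I*√85*(2 + I*√85)/802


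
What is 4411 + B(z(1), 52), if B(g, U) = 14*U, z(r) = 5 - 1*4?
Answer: 5139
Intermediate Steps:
z(r) = 1 (z(r) = 5 - 4 = 1)
4411 + B(z(1), 52) = 4411 + 14*52 = 4411 + 728 = 5139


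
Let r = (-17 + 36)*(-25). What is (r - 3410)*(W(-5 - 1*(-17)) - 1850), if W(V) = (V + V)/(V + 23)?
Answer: 7184586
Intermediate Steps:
r = -475 (r = 19*(-25) = -475)
W(V) = 2*V/(23 + V) (W(V) = (2*V)/(23 + V) = 2*V/(23 + V))
(r - 3410)*(W(-5 - 1*(-17)) - 1850) = (-475 - 3410)*(2*(-5 - 1*(-17))/(23 + (-5 - 1*(-17))) - 1850) = -3885*(2*(-5 + 17)/(23 + (-5 + 17)) - 1850) = -3885*(2*12/(23 + 12) - 1850) = -3885*(2*12/35 - 1850) = -3885*(2*12*(1/35) - 1850) = -3885*(24/35 - 1850) = -3885*(-64726/35) = 7184586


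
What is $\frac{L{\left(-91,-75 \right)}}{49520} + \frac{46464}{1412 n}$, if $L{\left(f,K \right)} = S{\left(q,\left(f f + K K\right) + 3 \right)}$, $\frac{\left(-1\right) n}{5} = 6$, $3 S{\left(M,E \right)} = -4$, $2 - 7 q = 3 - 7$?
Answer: $- \frac{14380961}{13110420} \approx -1.0969$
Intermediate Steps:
$q = \frac{6}{7}$ ($q = \frac{2}{7} - \frac{3 - 7}{7} = \frac{2}{7} - - \frac{4}{7} = \frac{2}{7} + \frac{4}{7} = \frac{6}{7} \approx 0.85714$)
$S{\left(M,E \right)} = - \frac{4}{3}$ ($S{\left(M,E \right)} = \frac{1}{3} \left(-4\right) = - \frac{4}{3}$)
$n = -30$ ($n = \left(-5\right) 6 = -30$)
$L{\left(f,K \right)} = - \frac{4}{3}$
$\frac{L{\left(-91,-75 \right)}}{49520} + \frac{46464}{1412 n} = - \frac{4}{3 \cdot 49520} + \frac{46464}{1412 \left(-30\right)} = \left(- \frac{4}{3}\right) \frac{1}{49520} + \frac{46464}{-42360} = - \frac{1}{37140} + 46464 \left(- \frac{1}{42360}\right) = - \frac{1}{37140} - \frac{1936}{1765} = - \frac{14380961}{13110420}$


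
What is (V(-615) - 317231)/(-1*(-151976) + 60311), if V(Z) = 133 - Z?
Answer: -16657/11173 ≈ -1.4908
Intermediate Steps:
(V(-615) - 317231)/(-1*(-151976) + 60311) = ((133 - 1*(-615)) - 317231)/(-1*(-151976) + 60311) = ((133 + 615) - 317231)/(151976 + 60311) = (748 - 317231)/212287 = -316483*1/212287 = -16657/11173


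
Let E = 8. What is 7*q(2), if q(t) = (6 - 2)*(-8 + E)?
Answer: 0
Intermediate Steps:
q(t) = 0 (q(t) = (6 - 2)*(-8 + 8) = 4*0 = 0)
7*q(2) = 7*0 = 0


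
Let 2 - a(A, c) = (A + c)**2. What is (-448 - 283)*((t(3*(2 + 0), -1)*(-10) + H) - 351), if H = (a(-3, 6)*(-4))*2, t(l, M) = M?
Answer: 208335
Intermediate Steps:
a(A, c) = 2 - (A + c)**2
H = 56 (H = ((2 - (-3 + 6)**2)*(-4))*2 = ((2 - 1*3**2)*(-4))*2 = ((2 - 1*9)*(-4))*2 = ((2 - 9)*(-4))*2 = -7*(-4)*2 = 28*2 = 56)
(-448 - 283)*((t(3*(2 + 0), -1)*(-10) + H) - 351) = (-448 - 283)*((-1*(-10) + 56) - 351) = -731*((10 + 56) - 351) = -731*(66 - 351) = -731*(-285) = 208335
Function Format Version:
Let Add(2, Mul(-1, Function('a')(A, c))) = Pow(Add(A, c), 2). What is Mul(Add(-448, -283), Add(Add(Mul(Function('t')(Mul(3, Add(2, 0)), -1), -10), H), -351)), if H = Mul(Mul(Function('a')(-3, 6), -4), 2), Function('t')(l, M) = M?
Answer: 208335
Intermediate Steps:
Function('a')(A, c) = Add(2, Mul(-1, Pow(Add(A, c), 2)))
H = 56 (H = Mul(Mul(Add(2, Mul(-1, Pow(Add(-3, 6), 2))), -4), 2) = Mul(Mul(Add(2, Mul(-1, Pow(3, 2))), -4), 2) = Mul(Mul(Add(2, Mul(-1, 9)), -4), 2) = Mul(Mul(Add(2, -9), -4), 2) = Mul(Mul(-7, -4), 2) = Mul(28, 2) = 56)
Mul(Add(-448, -283), Add(Add(Mul(Function('t')(Mul(3, Add(2, 0)), -1), -10), H), -351)) = Mul(Add(-448, -283), Add(Add(Mul(-1, -10), 56), -351)) = Mul(-731, Add(Add(10, 56), -351)) = Mul(-731, Add(66, -351)) = Mul(-731, -285) = 208335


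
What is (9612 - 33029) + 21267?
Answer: -2150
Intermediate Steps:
(9612 - 33029) + 21267 = -23417 + 21267 = -2150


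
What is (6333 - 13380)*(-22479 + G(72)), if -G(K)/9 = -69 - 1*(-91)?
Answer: 159804819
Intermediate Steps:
G(K) = -198 (G(K) = -9*(-69 - 1*(-91)) = -9*(-69 + 91) = -9*22 = -198)
(6333 - 13380)*(-22479 + G(72)) = (6333 - 13380)*(-22479 - 198) = -7047*(-22677) = 159804819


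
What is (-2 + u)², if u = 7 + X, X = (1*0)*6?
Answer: 25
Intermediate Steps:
X = 0 (X = 0*6 = 0)
u = 7 (u = 7 + 0 = 7)
(-2 + u)² = (-2 + 7)² = 5² = 25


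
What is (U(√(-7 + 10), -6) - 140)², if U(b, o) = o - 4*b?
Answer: 21364 + 1168*√3 ≈ 23387.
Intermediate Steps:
(U(√(-7 + 10), -6) - 140)² = ((-6 - 4*√(-7 + 10)) - 140)² = ((-6 - 4*√3) - 140)² = (-146 - 4*√3)²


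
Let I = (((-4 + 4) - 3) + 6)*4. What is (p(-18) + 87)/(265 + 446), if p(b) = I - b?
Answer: 13/79 ≈ 0.16456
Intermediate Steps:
I = 12 (I = ((0 - 3) + 6)*4 = (-3 + 6)*4 = 3*4 = 12)
p(b) = 12 - b
(p(-18) + 87)/(265 + 446) = ((12 - 1*(-18)) + 87)/(265 + 446) = ((12 + 18) + 87)/711 = (30 + 87)*(1/711) = 117*(1/711) = 13/79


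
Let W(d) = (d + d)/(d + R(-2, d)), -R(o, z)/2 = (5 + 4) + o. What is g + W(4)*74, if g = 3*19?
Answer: -11/5 ≈ -2.2000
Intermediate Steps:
R(o, z) = -18 - 2*o (R(o, z) = -2*((5 + 4) + o) = -2*(9 + o) = -18 - 2*o)
g = 57
W(d) = 2*d/(-14 + d) (W(d) = (d + d)/(d + (-18 - 2*(-2))) = (2*d)/(d + (-18 + 4)) = (2*d)/(d - 14) = (2*d)/(-14 + d) = 2*d/(-14 + d))
g + W(4)*74 = 57 + (2*4/(-14 + 4))*74 = 57 + (2*4/(-10))*74 = 57 + (2*4*(-⅒))*74 = 57 - ⅘*74 = 57 - 296/5 = -11/5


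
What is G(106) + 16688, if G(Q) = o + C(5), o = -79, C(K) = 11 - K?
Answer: 16615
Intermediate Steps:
G(Q) = -73 (G(Q) = -79 + (11 - 1*5) = -79 + (11 - 5) = -79 + 6 = -73)
G(106) + 16688 = -73 + 16688 = 16615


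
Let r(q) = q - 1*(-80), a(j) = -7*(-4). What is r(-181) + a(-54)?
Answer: -73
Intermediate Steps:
a(j) = 28
r(q) = 80 + q (r(q) = q + 80 = 80 + q)
r(-181) + a(-54) = (80 - 181) + 28 = -101 + 28 = -73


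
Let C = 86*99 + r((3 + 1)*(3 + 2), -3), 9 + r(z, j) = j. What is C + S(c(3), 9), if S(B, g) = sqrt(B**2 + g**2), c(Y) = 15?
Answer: 8502 + 3*sqrt(34) ≈ 8519.5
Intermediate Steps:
r(z, j) = -9 + j
C = 8502 (C = 86*99 + (-9 - 3) = 8514 - 12 = 8502)
C + S(c(3), 9) = 8502 + sqrt(15**2 + 9**2) = 8502 + sqrt(225 + 81) = 8502 + sqrt(306) = 8502 + 3*sqrt(34)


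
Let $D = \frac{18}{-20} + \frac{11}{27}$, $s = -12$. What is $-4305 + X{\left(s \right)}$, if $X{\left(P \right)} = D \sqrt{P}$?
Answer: $-4305 - \frac{133 i \sqrt{3}}{135} \approx -4305.0 - 1.7064 i$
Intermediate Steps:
$D = - \frac{133}{270}$ ($D = 18 \left(- \frac{1}{20}\right) + 11 \cdot \frac{1}{27} = - \frac{9}{10} + \frac{11}{27} = - \frac{133}{270} \approx -0.49259$)
$X{\left(P \right)} = - \frac{133 \sqrt{P}}{270}$
$-4305 + X{\left(s \right)} = -4305 - \frac{133 \sqrt{-12}}{270} = -4305 - \frac{133 \cdot 2 i \sqrt{3}}{270} = -4305 - \frac{133 i \sqrt{3}}{135}$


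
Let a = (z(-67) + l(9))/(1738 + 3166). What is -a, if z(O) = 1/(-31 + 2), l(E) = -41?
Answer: 595/71108 ≈ 0.0083676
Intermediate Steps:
z(O) = -1/29 (z(O) = 1/(-29) = -1/29)
a = -595/71108 (a = (-1/29 - 41)/(1738 + 3166) = -1190/29/4904 = -1190/29*1/4904 = -595/71108 ≈ -0.0083676)
-a = -1*(-595/71108) = 595/71108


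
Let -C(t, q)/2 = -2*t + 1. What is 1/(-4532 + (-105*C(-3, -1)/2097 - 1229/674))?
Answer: -471126/2135671843 ≈ -0.00022060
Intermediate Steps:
C(t, q) = -2 + 4*t (C(t, q) = -2*(-2*t + 1) = -2*(1 - 2*t) = -2 + 4*t)
1/(-4532 + (-105*C(-3, -1)/2097 - 1229/674)) = 1/(-4532 + (-105*(-2 + 4*(-3))/2097 - 1229/674)) = 1/(-4532 + (-105*(-2 - 12)*(1/2097) - 1229*1/674)) = 1/(-4532 + (-105*(-14)*(1/2097) - 1229/674)) = 1/(-4532 + (1470*(1/2097) - 1229/674)) = 1/(-4532 + (490/699 - 1229/674)) = 1/(-4532 - 528811/471126) = 1/(-2135671843/471126) = -471126/2135671843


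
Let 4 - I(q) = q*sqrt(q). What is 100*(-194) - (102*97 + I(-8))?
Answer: -29298 - 16*I*sqrt(2) ≈ -29298.0 - 22.627*I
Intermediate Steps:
I(q) = 4 - q**(3/2) (I(q) = 4 - q*sqrt(q) = 4 - q**(3/2))
100*(-194) - (102*97 + I(-8)) = 100*(-194) - (102*97 + (4 - (-8)**(3/2))) = -19400 - (9894 + (4 - (-16)*I*sqrt(2))) = -19400 - (9894 + (4 + 16*I*sqrt(2))) = -19400 - (9898 + 16*I*sqrt(2)) = -19400 + (-9898 - 16*I*sqrt(2)) = -29298 - 16*I*sqrt(2)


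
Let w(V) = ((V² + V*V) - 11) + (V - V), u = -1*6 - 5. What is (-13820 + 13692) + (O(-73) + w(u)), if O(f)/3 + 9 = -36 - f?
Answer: 187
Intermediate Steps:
O(f) = -135 - 3*f (O(f) = -27 + 3*(-36 - f) = -27 + (-108 - 3*f) = -135 - 3*f)
u = -11 (u = -6 - 5 = -11)
w(V) = -11 + 2*V² (w(V) = ((V² + V²) - 11) + 0 = (2*V² - 11) + 0 = (-11 + 2*V²) + 0 = -11 + 2*V²)
(-13820 + 13692) + (O(-73) + w(u)) = (-13820 + 13692) + ((-135 - 3*(-73)) + (-11 + 2*(-11)²)) = -128 + ((-135 + 219) + (-11 + 2*121)) = -128 + (84 + (-11 + 242)) = -128 + (84 + 231) = -128 + 315 = 187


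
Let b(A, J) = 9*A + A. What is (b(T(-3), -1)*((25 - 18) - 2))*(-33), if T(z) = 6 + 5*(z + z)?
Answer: 39600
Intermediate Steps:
T(z) = 6 + 10*z (T(z) = 6 + 5*(2*z) = 6 + 10*z)
b(A, J) = 10*A
(b(T(-3), -1)*((25 - 18) - 2))*(-33) = ((10*(6 + 10*(-3)))*((25 - 18) - 2))*(-33) = ((10*(6 - 30))*(7 - 2))*(-33) = ((10*(-24))*5)*(-33) = -240*5*(-33) = -1200*(-33) = 39600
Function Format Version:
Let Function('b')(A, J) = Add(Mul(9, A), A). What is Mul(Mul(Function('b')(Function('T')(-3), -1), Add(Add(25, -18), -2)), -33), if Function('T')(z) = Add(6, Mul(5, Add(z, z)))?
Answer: 39600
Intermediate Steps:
Function('T')(z) = Add(6, Mul(10, z)) (Function('T')(z) = Add(6, Mul(5, Mul(2, z))) = Add(6, Mul(10, z)))
Function('b')(A, J) = Mul(10, A)
Mul(Mul(Function('b')(Function('T')(-3), -1), Add(Add(25, -18), -2)), -33) = Mul(Mul(Mul(10, Add(6, Mul(10, -3))), Add(Add(25, -18), -2)), -33) = Mul(Mul(Mul(10, Add(6, -30)), Add(7, -2)), -33) = Mul(Mul(Mul(10, -24), 5), -33) = Mul(Mul(-240, 5), -33) = Mul(-1200, -33) = 39600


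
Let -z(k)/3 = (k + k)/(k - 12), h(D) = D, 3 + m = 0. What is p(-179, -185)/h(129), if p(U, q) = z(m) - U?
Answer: 889/645 ≈ 1.3783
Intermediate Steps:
m = -3 (m = -3 + 0 = -3)
z(k) = -6*k/(-12 + k) (z(k) = -3*(k + k)/(k - 12) = -3*2*k/(-12 + k) = -6*k/(-12 + k))
p(U, q) = -6/5 - U (p(U, q) = -6*(-3)/(-12 - 3) - U = -6*(-3)/(-15) - U = -6*(-3)*(-1/15) - U = -6/5 - U)
p(-179, -185)/h(129) = (-6/5 - 1*(-179))/129 = (-6/5 + 179)*(1/129) = (889/5)*(1/129) = 889/645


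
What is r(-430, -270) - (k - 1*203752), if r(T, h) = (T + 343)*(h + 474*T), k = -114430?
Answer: 18074012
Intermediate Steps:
r(T, h) = (343 + T)*(h + 474*T)
r(-430, -270) - (k - 1*203752) = (343*(-270) + 474*(-430)² + 162582*(-430) - 430*(-270)) - (-114430 - 1*203752) = (-92610 + 474*184900 - 69910260 + 116100) - (-114430 - 203752) = (-92610 + 87642600 - 69910260 + 116100) - 1*(-318182) = 17755830 + 318182 = 18074012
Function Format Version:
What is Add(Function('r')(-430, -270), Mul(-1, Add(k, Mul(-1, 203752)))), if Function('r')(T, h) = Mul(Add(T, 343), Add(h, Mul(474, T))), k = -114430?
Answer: 18074012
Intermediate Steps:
Function('r')(T, h) = Mul(Add(343, T), Add(h, Mul(474, T)))
Add(Function('r')(-430, -270), Mul(-1, Add(k, Mul(-1, 203752)))) = Add(Add(Mul(343, -270), Mul(474, Pow(-430, 2)), Mul(162582, -430), Mul(-430, -270)), Mul(-1, Add(-114430, Mul(-1, 203752)))) = Add(Add(-92610, Mul(474, 184900), -69910260, 116100), Mul(-1, Add(-114430, -203752))) = Add(Add(-92610, 87642600, -69910260, 116100), Mul(-1, -318182)) = Add(17755830, 318182) = 18074012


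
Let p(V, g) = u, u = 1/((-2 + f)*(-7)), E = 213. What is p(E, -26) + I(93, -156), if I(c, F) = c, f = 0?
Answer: 1303/14 ≈ 93.071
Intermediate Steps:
u = 1/14 (u = 1/((-2 + 0)*(-7)) = 1/(-2*(-7)) = 1/14 ≈ 0.071429)
p(V, g) = 1/14
p(E, -26) + I(93, -156) = 1/14 + 93 = 1303/14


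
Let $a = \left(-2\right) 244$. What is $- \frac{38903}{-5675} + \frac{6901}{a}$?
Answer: $- \frac{20178511}{2769400} \approx -7.2862$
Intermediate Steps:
$a = -488$
$- \frac{38903}{-5675} + \frac{6901}{a} = - \frac{38903}{-5675} + \frac{6901}{-488} = \left(-38903\right) \left(- \frac{1}{5675}\right) + 6901 \left(- \frac{1}{488}\right) = \frac{38903}{5675} - \frac{6901}{488} = - \frac{20178511}{2769400}$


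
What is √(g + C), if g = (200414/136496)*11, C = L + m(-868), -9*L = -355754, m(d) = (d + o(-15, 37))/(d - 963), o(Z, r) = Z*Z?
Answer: √1389401035757410366142/187443132 ≈ 198.86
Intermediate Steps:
o(Z, r) = Z²
m(d) = (225 + d)/(-963 + d) (m(d) = (d + (-15)²)/(d - 963) = (d + 225)/(-963 + d) = (225 + d)/(-963 + d))
L = 355754/9 (L = -⅑*(-355754) = 355754/9 ≈ 39528.)
C = 651391361/16479 (C = 355754/9 + (225 - 868)/(-963 - 868) = 355754/9 - 643/(-1831) = 355754/9 - 1/1831*(-643) = 355754/9 + 643/1831 = 651391361/16479 ≈ 39529.)
g = 1102277/68248 (g = (200414*(1/136496))*11 = (100207/68248)*11 = 1102277/68248 ≈ 16.151)
√(g + C) = √(1102277/68248 + 651391361/16479) = √(44474322028211/1124658792) = √1389401035757410366142/187443132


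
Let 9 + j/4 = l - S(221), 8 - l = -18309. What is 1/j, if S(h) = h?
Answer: 1/72348 ≈ 1.3822e-5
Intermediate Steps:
l = 18317 (l = 8 - 1*(-18309) = 8 + 18309 = 18317)
j = 72348 (j = -36 + 4*(18317 - 1*221) = -36 + 4*(18317 - 221) = -36 + 4*18096 = -36 + 72384 = 72348)
1/j = 1/72348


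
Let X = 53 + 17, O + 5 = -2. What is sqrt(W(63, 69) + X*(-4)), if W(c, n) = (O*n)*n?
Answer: I*sqrt(33607) ≈ 183.32*I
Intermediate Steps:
O = -7 (O = -5 - 2 = -7)
X = 70
W(c, n) = -7*n**2 (W(c, n) = (-7*n)*n = -7*n**2)
sqrt(W(63, 69) + X*(-4)) = sqrt(-7*69**2 + 70*(-4)) = sqrt(-7*4761 - 280) = sqrt(-33327 - 280) = sqrt(-33607) = I*sqrt(33607)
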